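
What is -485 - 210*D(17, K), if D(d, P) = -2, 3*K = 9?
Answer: -65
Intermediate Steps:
K = 3 (K = (⅓)*9 = 3)
-485 - 210*D(17, K) = -485 - 210*(-2) = -485 + 420 = -65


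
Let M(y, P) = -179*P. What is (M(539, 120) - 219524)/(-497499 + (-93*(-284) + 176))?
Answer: 241004/470911 ≈ 0.51178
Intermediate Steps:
(M(539, 120) - 219524)/(-497499 + (-93*(-284) + 176)) = (-179*120 - 219524)/(-497499 + (-93*(-284) + 176)) = (-21480 - 219524)/(-497499 + (26412 + 176)) = -241004/(-497499 + 26588) = -241004/(-470911) = -241004*(-1/470911) = 241004/470911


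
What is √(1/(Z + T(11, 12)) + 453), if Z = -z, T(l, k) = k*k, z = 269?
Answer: 4*√17695/25 ≈ 21.284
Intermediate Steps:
T(l, k) = k²
Z = -269 (Z = -1*269 = -269)
√(1/(Z + T(11, 12)) + 453) = √(1/(-269 + 12²) + 453) = √(1/(-269 + 144) + 453) = √(1/(-125) + 453) = √(-1/125 + 453) = √(56624/125) = 4*√17695/25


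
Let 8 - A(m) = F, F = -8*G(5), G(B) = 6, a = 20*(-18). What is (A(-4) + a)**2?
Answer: 92416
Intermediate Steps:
a = -360
F = -48 (F = -8*6 = -48)
A(m) = 56 (A(m) = 8 - 1*(-48) = 8 + 48 = 56)
(A(-4) + a)**2 = (56 - 360)**2 = (-304)**2 = 92416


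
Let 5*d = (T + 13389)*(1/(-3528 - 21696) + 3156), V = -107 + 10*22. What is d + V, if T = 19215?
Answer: 216293251761/10510 ≈ 2.0580e+7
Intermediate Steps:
V = 113 (V = -107 + 220 = 113)
d = 216292064131/10510 (d = ((19215 + 13389)*(1/(-3528 - 21696) + 3156))/5 = (32604*(1/(-25224) + 3156))/5 = (32604*(-1/25224 + 3156))/5 = (32604*(79606943/25224))/5 = (⅕)*(216292064131/2102) = 216292064131/10510 ≈ 2.0580e+7)
d + V = 216292064131/10510 + 113 = 216293251761/10510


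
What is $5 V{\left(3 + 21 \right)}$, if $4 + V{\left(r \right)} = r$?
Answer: $100$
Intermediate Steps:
$V{\left(r \right)} = -4 + r$
$5 V{\left(3 + 21 \right)} = 5 \left(-4 + \left(3 + 21\right)\right) = 5 \left(-4 + 24\right) = 5 \cdot 20 = 100$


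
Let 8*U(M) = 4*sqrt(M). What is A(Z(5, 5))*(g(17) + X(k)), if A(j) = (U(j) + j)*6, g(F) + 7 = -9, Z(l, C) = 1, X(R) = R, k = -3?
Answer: -171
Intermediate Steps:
g(F) = -16 (g(F) = -7 - 9 = -16)
U(M) = sqrt(M)/2 (U(M) = (4*sqrt(M))/8 = sqrt(M)/2)
A(j) = 3*sqrt(j) + 6*j (A(j) = (sqrt(j)/2 + j)*6 = (j + sqrt(j)/2)*6 = 3*sqrt(j) + 6*j)
A(Z(5, 5))*(g(17) + X(k)) = (3*sqrt(1) + 6*1)*(-16 - 3) = (3*1 + 6)*(-19) = (3 + 6)*(-19) = 9*(-19) = -171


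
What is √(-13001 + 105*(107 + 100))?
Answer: √8734 ≈ 93.456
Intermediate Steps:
√(-13001 + 105*(107 + 100)) = √(-13001 + 105*207) = √(-13001 + 21735) = √8734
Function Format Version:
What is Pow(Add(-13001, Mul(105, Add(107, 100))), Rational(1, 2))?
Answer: Pow(8734, Rational(1, 2)) ≈ 93.456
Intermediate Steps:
Pow(Add(-13001, Mul(105, Add(107, 100))), Rational(1, 2)) = Pow(Add(-13001, Mul(105, 207)), Rational(1, 2)) = Pow(Add(-13001, 21735), Rational(1, 2)) = Pow(8734, Rational(1, 2))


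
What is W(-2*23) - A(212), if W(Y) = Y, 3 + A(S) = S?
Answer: -255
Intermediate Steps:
A(S) = -3 + S
W(-2*23) - A(212) = -2*23 - (-3 + 212) = -46 - 1*209 = -46 - 209 = -255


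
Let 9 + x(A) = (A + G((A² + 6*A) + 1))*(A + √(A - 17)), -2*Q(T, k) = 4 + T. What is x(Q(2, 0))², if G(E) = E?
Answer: -1844 - 1056*I*√5 ≈ -1844.0 - 2361.3*I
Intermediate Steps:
Q(T, k) = -2 - T/2 (Q(T, k) = -(4 + T)/2 = -2 - T/2)
x(A) = -9 + (A + √(-17 + A))*(1 + A² + 7*A) (x(A) = -9 + (A + ((A² + 6*A) + 1))*(A + √(A - 17)) = -9 + (A + (1 + A² + 6*A))*(A + √(-17 + A)) = -9 + (1 + A² + 7*A)*(A + √(-17 + A)) = -9 + (A + √(-17 + A))*(1 + A² + 7*A))
x(Q(2, 0))² = (-9 + (-2 - ½*2)² + (-2 - ½*2)*√(-17 + (-2 - ½*2)) + (-2 - ½*2)*(1 + (-2 - ½*2)² + 6*(-2 - ½*2)) + √(-17 + (-2 - ½*2))*(1 + (-2 - ½*2)² + 6*(-2 - ½*2)))² = (-9 + (-2 - 1)² + (-2 - 1)*√(-17 + (-2 - 1)) + (-2 - 1)*(1 + (-2 - 1)² + 6*(-2 - 1)) + √(-17 + (-2 - 1))*(1 + (-2 - 1)² + 6*(-2 - 1)))² = (-9 + (-3)² - 3*√(-17 - 3) - 3*(1 + (-3)² + 6*(-3)) + √(-17 - 3)*(1 + (-3)² + 6*(-3)))² = (-9 + 9 - 6*I*√5 - 3*(1 + 9 - 18) + √(-20)*(1 + 9 - 18))² = (-9 + 9 - 6*I*√5 - 3*(-8) + (2*I*√5)*(-8))² = (-9 + 9 - 6*I*√5 + 24 - 16*I*√5)² = (24 - 22*I*√5)²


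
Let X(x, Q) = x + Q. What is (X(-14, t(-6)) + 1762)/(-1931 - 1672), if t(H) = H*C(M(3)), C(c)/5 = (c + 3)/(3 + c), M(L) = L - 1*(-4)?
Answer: -1718/3603 ≈ -0.47682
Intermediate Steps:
M(L) = 4 + L (M(L) = L + 4 = 4 + L)
C(c) = 5 (C(c) = 5*((c + 3)/(3 + c)) = 5*((3 + c)/(3 + c)) = 5*1 = 5)
t(H) = 5*H (t(H) = H*5 = 5*H)
X(x, Q) = Q + x
(X(-14, t(-6)) + 1762)/(-1931 - 1672) = ((5*(-6) - 14) + 1762)/(-1931 - 1672) = ((-30 - 14) + 1762)/(-3603) = (-44 + 1762)*(-1/3603) = 1718*(-1/3603) = -1718/3603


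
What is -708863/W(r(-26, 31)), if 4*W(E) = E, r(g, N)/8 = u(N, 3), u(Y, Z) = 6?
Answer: -708863/12 ≈ -59072.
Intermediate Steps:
r(g, N) = 48 (r(g, N) = 8*6 = 48)
W(E) = E/4
-708863/W(r(-26, 31)) = -708863/((1/4)*48) = -708863/12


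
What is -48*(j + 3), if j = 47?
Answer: -2400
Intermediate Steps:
-48*(j + 3) = -48*(47 + 3) = -48*50 = -2400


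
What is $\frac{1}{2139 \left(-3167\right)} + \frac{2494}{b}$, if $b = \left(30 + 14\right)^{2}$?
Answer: $\frac{8447442643}{6557438184} \approx 1.2882$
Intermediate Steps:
$b = 1936$ ($b = 44^{2} = 1936$)
$\frac{1}{2139 \left(-3167\right)} + \frac{2494}{b} = \frac{1}{2139 \left(-3167\right)} + \frac{2494}{1936} = \frac{1}{2139} \left(- \frac{1}{3167}\right) + 2494 \cdot \frac{1}{1936} = - \frac{1}{6774213} + \frac{1247}{968} = \frac{8447442643}{6557438184}$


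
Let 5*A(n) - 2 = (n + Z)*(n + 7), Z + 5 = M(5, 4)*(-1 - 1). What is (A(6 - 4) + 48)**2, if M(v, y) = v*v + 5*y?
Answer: 14161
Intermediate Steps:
M(v, y) = v**2 + 5*y
Z = -95 (Z = -5 + (5**2 + 5*4)*(-1 - 1) = -5 + (25 + 20)*(-2) = -5 + 45*(-2) = -5 - 90 = -95)
A(n) = 2/5 + (-95 + n)*(7 + n)/5 (A(n) = 2/5 + ((n - 95)*(n + 7))/5 = 2/5 + ((-95 + n)*(7 + n))/5 = 2/5 + (-95 + n)*(7 + n)/5)
(A(6 - 4) + 48)**2 = ((-663/5 - 88*(6 - 4)/5 + (6 - 4)**2/5) + 48)**2 = ((-663/5 - 88/5*2 + (1/5)*2**2) + 48)**2 = ((-663/5 - 176/5 + (1/5)*4) + 48)**2 = ((-663/5 - 176/5 + 4/5) + 48)**2 = (-167 + 48)**2 = (-119)**2 = 14161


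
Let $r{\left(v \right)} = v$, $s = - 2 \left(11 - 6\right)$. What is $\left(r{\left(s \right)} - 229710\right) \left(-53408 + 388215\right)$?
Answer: $-76911864040$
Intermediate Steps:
$s = -10$ ($s = \left(-2\right) 5 = -10$)
$\left(r{\left(s \right)} - 229710\right) \left(-53408 + 388215\right) = \left(-10 - 229710\right) \left(-53408 + 388215\right) = \left(-229720\right) 334807 = -76911864040$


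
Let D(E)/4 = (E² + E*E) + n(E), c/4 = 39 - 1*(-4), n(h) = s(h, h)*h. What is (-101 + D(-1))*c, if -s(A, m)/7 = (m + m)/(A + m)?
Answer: -11180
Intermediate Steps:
s(A, m) = -14*m/(A + m) (s(A, m) = -7*(m + m)/(A + m) = -7*2*m/(A + m) = -14*m/(A + m))
n(h) = -7*h (n(h) = (-14*h/(h + h))*h = (-14*h/(2*h))*h = (-14*h*1/(2*h))*h = -7*h)
c = 172 (c = 4*(39 - 1*(-4)) = 4*(39 + 4) = 4*43 = 172)
D(E) = -28*E + 8*E² (D(E) = 4*((E² + E*E) - 7*E) = 4*((E² + E²) - 7*E) = 4*(2*E² - 7*E) = 4*(-7*E + 2*E²) = -28*E + 8*E²)
(-101 + D(-1))*c = (-101 + 4*(-1)*(-7 + 2*(-1)))*172 = (-101 + 4*(-1)*(-7 - 2))*172 = (-101 + 4*(-1)*(-9))*172 = (-101 + 36)*172 = -65*172 = -11180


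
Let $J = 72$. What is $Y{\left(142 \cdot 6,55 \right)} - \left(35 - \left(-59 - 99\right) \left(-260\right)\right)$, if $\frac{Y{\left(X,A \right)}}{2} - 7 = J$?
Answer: $41203$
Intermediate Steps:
$Y{\left(X,A \right)} = 158$ ($Y{\left(X,A \right)} = 14 + 2 \cdot 72 = 14 + 144 = 158$)
$Y{\left(142 \cdot 6,55 \right)} - \left(35 - \left(-59 - 99\right) \left(-260\right)\right) = 158 - \left(35 - \left(-59 - 99\right) \left(-260\right)\right) = 158 - -41045 = 158 + \left(-35 + 41080\right) = 158 + 41045 = 41203$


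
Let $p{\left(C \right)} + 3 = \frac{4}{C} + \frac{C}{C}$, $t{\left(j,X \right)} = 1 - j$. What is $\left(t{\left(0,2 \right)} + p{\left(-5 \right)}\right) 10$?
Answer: $-18$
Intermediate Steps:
$p{\left(C \right)} = -2 + \frac{4}{C}$ ($p{\left(C \right)} = -3 + \left(\frac{4}{C} + \frac{C}{C}\right) = -3 + \left(\frac{4}{C} + 1\right) = -3 + \left(1 + \frac{4}{C}\right) = -2 + \frac{4}{C}$)
$\left(t{\left(0,2 \right)} + p{\left(-5 \right)}\right) 10 = \left(\left(1 - 0\right) - \left(2 - \frac{4}{-5}\right)\right) 10 = \left(\left(1 + 0\right) + \left(-2 + 4 \left(- \frac{1}{5}\right)\right)\right) 10 = \left(1 - \frac{14}{5}\right) 10 = \left(- \frac{9}{5}\right) 10 = -18$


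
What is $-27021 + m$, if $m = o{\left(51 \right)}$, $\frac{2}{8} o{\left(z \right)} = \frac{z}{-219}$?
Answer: $- \frac{1972601}{73} \approx -27022.0$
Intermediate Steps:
$o{\left(z \right)} = - \frac{4 z}{219}$ ($o{\left(z \right)} = 4 \frac{z}{-219} = 4 z \left(- \frac{1}{219}\right) = 4 \left(- \frac{z}{219}\right) = - \frac{4 z}{219}$)
$m = - \frac{68}{73}$ ($m = \left(- \frac{4}{219}\right) 51 = - \frac{68}{73} \approx -0.93151$)
$-27021 + m = -27021 - \frac{68}{73} = - \frac{1972601}{73}$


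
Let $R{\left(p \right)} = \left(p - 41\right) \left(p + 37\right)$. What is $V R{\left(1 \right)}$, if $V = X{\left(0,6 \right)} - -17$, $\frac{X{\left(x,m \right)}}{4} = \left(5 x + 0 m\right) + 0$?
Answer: $-25840$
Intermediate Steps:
$X{\left(x,m \right)} = 20 x$ ($X{\left(x,m \right)} = 4 \left(\left(5 x + 0 m\right) + 0\right) = 4 \left(\left(5 x + 0\right) + 0\right) = 4 \left(5 x + 0\right) = 4 \cdot 5 x = 20 x$)
$V = 17$ ($V = 20 \cdot 0 - -17 = 0 + 17 = 17$)
$R{\left(p \right)} = \left(-41 + p\right) \left(37 + p\right)$
$V R{\left(1 \right)} = 17 \left(-1517 + 1^{2} - 4\right) = 17 \left(-1517 + 1 - 4\right) = 17 \left(-1520\right) = -25840$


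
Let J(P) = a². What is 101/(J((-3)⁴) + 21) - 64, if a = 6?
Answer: -3547/57 ≈ -62.228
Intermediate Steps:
J(P) = 36 (J(P) = 6² = 36)
101/(J((-3)⁴) + 21) - 64 = 101/(36 + 21) - 64 = 101/57 - 64 = -3547/57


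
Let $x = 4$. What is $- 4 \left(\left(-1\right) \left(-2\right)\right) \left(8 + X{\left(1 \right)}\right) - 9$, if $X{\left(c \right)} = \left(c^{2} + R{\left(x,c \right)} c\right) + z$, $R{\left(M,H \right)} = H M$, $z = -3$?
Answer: $-89$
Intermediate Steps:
$X{\left(c \right)} = -3 + 5 c^{2}$ ($X{\left(c \right)} = \left(c^{2} + c 4 c\right) - 3 = \left(c^{2} + 4 c c\right) - 3 = \left(c^{2} + 4 c^{2}\right) - 3 = 5 c^{2} - 3 = -3 + 5 c^{2}$)
$- 4 \left(\left(-1\right) \left(-2\right)\right) \left(8 + X{\left(1 \right)}\right) - 9 = - 4 \left(\left(-1\right) \left(-2\right)\right) \left(8 - \left(3 - 5 \cdot 1^{2}\right)\right) - 9 = \left(-4\right) 2 \left(8 + \left(-3 + 5 \cdot 1\right)\right) - 9 = - 8 \left(8 + \left(-3 + 5\right)\right) - 9 = - 8 \left(8 + 2\right) - 9 = \left(-8\right) 10 - 9 = -80 - 9 = -89$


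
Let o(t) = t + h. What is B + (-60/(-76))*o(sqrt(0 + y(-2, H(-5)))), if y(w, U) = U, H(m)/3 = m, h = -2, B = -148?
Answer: -2842/19 + 15*I*sqrt(15)/19 ≈ -149.58 + 3.0576*I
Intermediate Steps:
H(m) = 3*m
o(t) = -2 + t (o(t) = t - 2 = -2 + t)
B + (-60/(-76))*o(sqrt(0 + y(-2, H(-5)))) = -148 + (-60/(-76))*(-2 + sqrt(0 + 3*(-5))) = -148 + (-60*(-1/76))*(-2 + sqrt(0 - 15)) = -148 + 15*(-2 + sqrt(-15))/19 = -148 + 15*(-2 + I*sqrt(15))/19 = -148 + (-30/19 + 15*I*sqrt(15)/19) = -2842/19 + 15*I*sqrt(15)/19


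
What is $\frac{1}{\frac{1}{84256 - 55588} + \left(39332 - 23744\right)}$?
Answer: $\frac{28668}{446876785} \approx 6.4152 \cdot 10^{-5}$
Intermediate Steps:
$\frac{1}{\frac{1}{84256 - 55588} + \left(39332 - 23744\right)} = \frac{1}{\frac{1}{28668} + \left(39332 - 23744\right)} = \frac{1}{\frac{1}{28668} + 15588} = \frac{1}{\frac{446876785}{28668}} = \frac{28668}{446876785}$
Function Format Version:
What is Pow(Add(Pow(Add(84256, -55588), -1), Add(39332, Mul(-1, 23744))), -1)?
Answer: Rational(28668, 446876785) ≈ 6.4152e-5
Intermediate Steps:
Pow(Add(Pow(Add(84256, -55588), -1), Add(39332, Mul(-1, 23744))), -1) = Pow(Add(Pow(28668, -1), Add(39332, -23744)), -1) = Pow(Add(Rational(1, 28668), 15588), -1) = Pow(Rational(446876785, 28668), -1) = Rational(28668, 446876785)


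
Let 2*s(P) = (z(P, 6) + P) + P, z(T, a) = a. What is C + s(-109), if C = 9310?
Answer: 9204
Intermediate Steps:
s(P) = 3 + P (s(P) = ((6 + P) + P)/2 = (6 + 2*P)/2 = 3 + P)
C + s(-109) = 9310 + (3 - 109) = 9310 - 106 = 9204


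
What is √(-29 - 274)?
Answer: I*√303 ≈ 17.407*I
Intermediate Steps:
√(-29 - 274) = √(-303) = I*√303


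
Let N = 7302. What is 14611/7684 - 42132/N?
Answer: -36175461/9351428 ≈ -3.8684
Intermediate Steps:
14611/7684 - 42132/N = 14611/7684 - 42132/7302 = 14611*(1/7684) - 42132*1/7302 = 14611/7684 - 7022/1217 = -36175461/9351428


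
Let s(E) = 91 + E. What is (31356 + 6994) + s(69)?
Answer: 38510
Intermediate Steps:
(31356 + 6994) + s(69) = (31356 + 6994) + (91 + 69) = 38350 + 160 = 38510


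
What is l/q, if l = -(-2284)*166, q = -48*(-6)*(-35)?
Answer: -47393/1260 ≈ -37.613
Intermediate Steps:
q = -10080 (q = 288*(-35) = -10080)
l = 379144 (l = -1*(-379144) = 379144)
l/q = 379144/(-10080) = 379144*(-1/10080) = -47393/1260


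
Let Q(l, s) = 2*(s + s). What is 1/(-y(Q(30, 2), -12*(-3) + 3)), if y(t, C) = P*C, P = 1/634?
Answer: -634/39 ≈ -16.256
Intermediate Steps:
P = 1/634 ≈ 0.0015773
Q(l, s) = 4*s (Q(l, s) = 2*(2*s) = 4*s)
y(t, C) = C/634
1/(-y(Q(30, 2), -12*(-3) + 3)) = 1/(-(-12*(-3) + 3)/634) = 1/(-(36 + 3)/634) = 1/(-39/634) = -634/39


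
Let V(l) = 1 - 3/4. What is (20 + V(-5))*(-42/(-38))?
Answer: 1701/76 ≈ 22.382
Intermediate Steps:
V(l) = ¼ (V(l) = 1 + (¼)*(-3) = 1 - ¾ = ¼)
(20 + V(-5))*(-42/(-38)) = (20 + ¼)*(-42/(-38)) = 81*(-42*(-1/38))/4 = (81/4)*(21/19) = 1701/76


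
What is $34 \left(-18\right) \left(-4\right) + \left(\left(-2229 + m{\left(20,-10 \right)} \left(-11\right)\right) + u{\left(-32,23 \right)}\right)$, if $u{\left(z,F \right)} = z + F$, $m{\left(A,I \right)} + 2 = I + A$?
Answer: $122$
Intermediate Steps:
$m{\left(A,I \right)} = -2 + A + I$ ($m{\left(A,I \right)} = -2 + \left(I + A\right) = -2 + \left(A + I\right) = -2 + A + I$)
$u{\left(z,F \right)} = F + z$
$34 \left(-18\right) \left(-4\right) + \left(\left(-2229 + m{\left(20,-10 \right)} \left(-11\right)\right) + u{\left(-32,23 \right)}\right) = 34 \left(-18\right) \left(-4\right) + \left(\left(-2229 + \left(-2 + 20 - 10\right) \left(-11\right)\right) + \left(23 - 32\right)\right) = \left(-612\right) \left(-4\right) + \left(\left(-2229 + 8 \left(-11\right)\right) - 9\right) = 2448 - 2326 = 122$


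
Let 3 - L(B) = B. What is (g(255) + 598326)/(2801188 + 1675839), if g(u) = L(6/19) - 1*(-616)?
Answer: 11379949/85063513 ≈ 0.13378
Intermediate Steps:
L(B) = 3 - B
g(u) = 11755/19 (g(u) = (3 - 6/19) - 1*(-616) = (3 - 6/19) + 616 = 51/19 + 616 = 11755/19)
(g(255) + 598326)/(2801188 + 1675839) = (11755/19 + 598326)/(2801188 + 1675839) = (11379949/19)/4477027 = (11379949/19)*(1/4477027) = 11379949/85063513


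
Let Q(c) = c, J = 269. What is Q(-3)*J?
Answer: -807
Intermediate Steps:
Q(-3)*J = -3*269 = -807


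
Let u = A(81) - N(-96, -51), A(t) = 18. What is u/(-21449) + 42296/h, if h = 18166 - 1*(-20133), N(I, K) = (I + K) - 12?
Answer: 900427981/821475251 ≈ 1.0961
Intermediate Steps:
N(I, K) = -12 + I + K
h = 38299 (h = 18166 + 20133 = 38299)
u = 177 (u = 18 - (-12 - 96 - 51) = 18 - 1*(-159) = 18 + 159 = 177)
u/(-21449) + 42296/h = 177/(-21449) + 42296/38299 = 177*(-1/21449) + 42296*(1/38299) = -177/21449 + 42296/38299 = 900427981/821475251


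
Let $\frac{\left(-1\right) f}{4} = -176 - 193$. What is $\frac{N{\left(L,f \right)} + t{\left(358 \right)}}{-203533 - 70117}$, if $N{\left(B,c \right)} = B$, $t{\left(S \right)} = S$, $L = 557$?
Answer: $- \frac{183}{54730} \approx -0.0033437$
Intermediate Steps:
$f = 1476$ ($f = - 4 \left(-176 - 193\right) = \left(-4\right) \left(-369\right) = 1476$)
$\frac{N{\left(L,f \right)} + t{\left(358 \right)}}{-203533 - 70117} = \frac{557 + 358}{-203533 - 70117} = \frac{915}{-273650} = 915 \left(- \frac{1}{273650}\right) = - \frac{183}{54730}$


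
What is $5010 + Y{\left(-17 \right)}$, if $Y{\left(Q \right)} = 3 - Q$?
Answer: $5030$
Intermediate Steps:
$5010 + Y{\left(-17 \right)} = 5010 + \left(3 - -17\right) = 5010 + \left(3 + 17\right) = 5010 + 20 = 5030$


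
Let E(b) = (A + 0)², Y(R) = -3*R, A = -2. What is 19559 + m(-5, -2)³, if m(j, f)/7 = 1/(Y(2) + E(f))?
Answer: 156129/8 ≈ 19516.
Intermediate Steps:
E(b) = 4 (E(b) = (-2 + 0)² = (-2)² = 4)
m(j, f) = -7/2 (m(j, f) = 7/(-3*2 + 4) = 7/(-6 + 4) = 7/(-2) = 7*(-½) = -7/2)
19559 + m(-5, -2)³ = 19559 + (-7/2)³ = 19559 - 343/8 = 156129/8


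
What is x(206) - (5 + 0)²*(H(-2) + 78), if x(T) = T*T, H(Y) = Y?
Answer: 40536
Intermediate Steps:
x(T) = T²
x(206) - (5 + 0)²*(H(-2) + 78) = 206² - (5 + 0)²*(-2 + 78) = 42436 - 5²*76 = 42436 - 25*76 = 42436 - 1*1900 = 42436 - 1900 = 40536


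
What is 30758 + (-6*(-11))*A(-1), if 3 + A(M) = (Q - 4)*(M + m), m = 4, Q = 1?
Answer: 29966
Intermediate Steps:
A(M) = -15 - 3*M (A(M) = -3 + (1 - 4)*(M + 4) = -3 - 3*(4 + M) = -3 + (-12 - 3*M) = -15 - 3*M)
30758 + (-6*(-11))*A(-1) = 30758 + (-6*(-11))*(-15 - 3*(-1)) = 30758 + 66*(-15 + 3) = 30758 + 66*(-12) = 30758 - 792 = 29966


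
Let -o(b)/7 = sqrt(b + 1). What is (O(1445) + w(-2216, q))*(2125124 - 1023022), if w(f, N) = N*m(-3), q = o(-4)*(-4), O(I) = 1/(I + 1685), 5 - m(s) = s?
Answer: 551051/1565 + 246870848*I*sqrt(3) ≈ 352.11 + 4.2759e+8*I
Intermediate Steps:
m(s) = 5 - s
o(b) = -7*sqrt(1 + b) (o(b) = -7*sqrt(b + 1) = -7*sqrt(1 + b))
O(I) = 1/(1685 + I)
q = 28*I*sqrt(3) (q = -7*sqrt(1 - 4)*(-4) = -7*I*sqrt(3)*(-4) = 28*I*sqrt(3) ≈ 48.497*I)
w(f, N) = 8*N (w(f, N) = N*(5 - 1*(-3)) = N*(5 + 3) = N*8 = 8*N)
(O(1445) + w(-2216, q))*(2125124 - 1023022) = (1/(1685 + 1445) + 8*(28*I*sqrt(3)))*(2125124 - 1023022) = (1/3130 + 224*I*sqrt(3))*1102102 = 551051/1565 + 246870848*I*sqrt(3)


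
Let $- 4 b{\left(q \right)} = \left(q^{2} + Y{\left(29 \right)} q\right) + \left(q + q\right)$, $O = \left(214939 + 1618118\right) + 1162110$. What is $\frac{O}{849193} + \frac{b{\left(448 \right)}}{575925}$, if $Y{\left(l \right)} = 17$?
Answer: $\frac{240082194829}{69867354075} \approx 3.4363$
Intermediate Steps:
$O = 2995167$ ($O = 1833057 + 1162110 = 2995167$)
$b{\left(q \right)} = - \frac{19 q}{4} - \frac{q^{2}}{4}$ ($b{\left(q \right)} = - \frac{\left(q^{2} + 17 q\right) + \left(q + q\right)}{4} = - \frac{\left(q^{2} + 17 q\right) + 2 q}{4} = - \frac{q^{2} + 19 q}{4} = - \frac{19 q}{4} - \frac{q^{2}}{4}$)
$\frac{O}{849193} + \frac{b{\left(448 \right)}}{575925} = \frac{2995167}{849193} + \frac{\left(- \frac{1}{4}\right) 448 \left(19 + 448\right)}{575925} = 2995167 \cdot \frac{1}{849193} + \left(- \frac{1}{4}\right) 448 \cdot 467 \cdot \frac{1}{575925} = \frac{2995167}{849193} - \frac{7472}{82275} = \frac{240082194829}{69867354075}$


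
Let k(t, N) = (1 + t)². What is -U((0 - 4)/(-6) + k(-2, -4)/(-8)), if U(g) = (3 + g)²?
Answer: -7225/576 ≈ -12.543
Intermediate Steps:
-U((0 - 4)/(-6) + k(-2, -4)/(-8)) = -(3 + ((0 - 4)/(-6) + (1 - 2)²/(-8)))² = -(3 + (-4*(-⅙) + (-1)²*(-⅛)))² = -(3 + (⅔ + 1*(-⅛)))² = -(3 + (⅔ - ⅛))² = -(3 + 13/24)² = -(85/24)² = -1*7225/576 = -7225/576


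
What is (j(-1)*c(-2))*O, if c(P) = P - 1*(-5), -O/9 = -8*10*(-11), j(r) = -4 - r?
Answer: 71280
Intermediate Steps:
O = -7920 (O = -9*(-8*10)*(-11) = -(-720)*(-11) = -9*880 = -7920)
c(P) = 5 + P (c(P) = P + 5 = 5 + P)
(j(-1)*c(-2))*O = ((-4 - 1*(-1))*(5 - 2))*(-7920) = ((-4 + 1)*3)*(-7920) = -3*3*(-7920) = -9*(-7920) = 71280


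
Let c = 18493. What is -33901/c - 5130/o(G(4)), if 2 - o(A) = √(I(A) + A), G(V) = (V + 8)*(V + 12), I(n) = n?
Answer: 465410/18493 + 108*√6 ≈ 289.71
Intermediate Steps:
G(V) = (8 + V)*(12 + V)
o(A) = 2 - √2*√A (o(A) = 2 - √(A + A) = 2 - √(2*A) = 2 - √2*√A)
-33901/c - 5130/o(G(4)) = -33901/18493 - 5130/(2 - √2*√(96 + 4² + 20*4)) = -33901*1/18493 - 5130/(2 - √2*√(96 + 16 + 80)) = -33901/18493 - 5130/(2 - √2*√192) = -33901/18493 - 5130/(2 - √2*8*√3) = -33901/18493 - 5130/(2 - 8*√6)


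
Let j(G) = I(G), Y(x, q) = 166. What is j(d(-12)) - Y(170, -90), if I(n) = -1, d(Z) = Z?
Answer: -167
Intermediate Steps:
j(G) = -1
j(d(-12)) - Y(170, -90) = -1 - 1*166 = -1 - 166 = -167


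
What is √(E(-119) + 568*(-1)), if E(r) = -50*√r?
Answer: √(-568 - 50*I*√119) ≈ 10.476 - 26.033*I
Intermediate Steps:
√(E(-119) + 568*(-1)) = √(-50*I*√119 + 568*(-1)) = √(-50*I*√119 - 568) = √(-568 - 50*I*√119)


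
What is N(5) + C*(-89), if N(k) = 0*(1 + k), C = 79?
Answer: -7031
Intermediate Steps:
N(k) = 0
N(5) + C*(-89) = 0 + 79*(-89) = 0 - 7031 = -7031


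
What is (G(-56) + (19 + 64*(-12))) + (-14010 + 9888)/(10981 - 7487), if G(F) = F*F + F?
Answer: 4070196/1747 ≈ 2329.8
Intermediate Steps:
G(F) = F + F² (G(F) = F² + F = F + F²)
(G(-56) + (19 + 64*(-12))) + (-14010 + 9888)/(10981 - 7487) = (-56*(1 - 56) + (19 + 64*(-12))) + (-14010 + 9888)/(10981 - 7487) = (-56*(-55) + (19 - 768)) - 4122/3494 = (3080 - 749) - 4122*1/3494 = 2331 - 2061/1747 = 4070196/1747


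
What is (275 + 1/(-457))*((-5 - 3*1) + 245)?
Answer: 29784738/457 ≈ 65175.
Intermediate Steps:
(275 + 1/(-457))*((-5 - 3*1) + 245) = (275 - 1/457)*((-5 - 3) + 245) = 125674*(-8 + 245)/457 = (125674/457)*237 = 29784738/457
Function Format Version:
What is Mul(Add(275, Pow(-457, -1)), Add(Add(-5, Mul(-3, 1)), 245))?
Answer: Rational(29784738, 457) ≈ 65175.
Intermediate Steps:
Mul(Add(275, Pow(-457, -1)), Add(Add(-5, Mul(-3, 1)), 245)) = Mul(Add(275, Rational(-1, 457)), Add(Add(-5, -3), 245)) = Mul(Rational(125674, 457), Add(-8, 245)) = Mul(Rational(125674, 457), 237) = Rational(29784738, 457)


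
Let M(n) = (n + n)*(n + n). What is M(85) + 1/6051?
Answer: 174873901/6051 ≈ 28900.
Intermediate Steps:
M(n) = 4*n**2 (M(n) = (2*n)*(2*n) = 4*n**2)
M(85) + 1/6051 = 4*85**2 + 1/6051 = 4*7225 + 1/6051 = 28900 + 1/6051 = 174873901/6051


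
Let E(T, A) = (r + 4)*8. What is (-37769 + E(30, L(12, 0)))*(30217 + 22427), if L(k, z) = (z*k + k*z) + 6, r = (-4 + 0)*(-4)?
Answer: -1979888196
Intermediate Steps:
r = 16 (r = -4*(-4) = 16)
L(k, z) = 6 + 2*k*z (L(k, z) = (k*z + k*z) + 6 = 2*k*z + 6 = 6 + 2*k*z)
E(T, A) = 160 (E(T, A) = (16 + 4)*8 = 20*8 = 160)
(-37769 + E(30, L(12, 0)))*(30217 + 22427) = (-37769 + 160)*(30217 + 22427) = -37609*52644 = -1979888196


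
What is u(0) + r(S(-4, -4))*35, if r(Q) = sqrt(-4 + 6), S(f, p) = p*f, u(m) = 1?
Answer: 1 + 35*sqrt(2) ≈ 50.497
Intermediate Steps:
S(f, p) = f*p
r(Q) = sqrt(2)
u(0) + r(S(-4, -4))*35 = 1 + sqrt(2)*35 = 1 + 35*sqrt(2)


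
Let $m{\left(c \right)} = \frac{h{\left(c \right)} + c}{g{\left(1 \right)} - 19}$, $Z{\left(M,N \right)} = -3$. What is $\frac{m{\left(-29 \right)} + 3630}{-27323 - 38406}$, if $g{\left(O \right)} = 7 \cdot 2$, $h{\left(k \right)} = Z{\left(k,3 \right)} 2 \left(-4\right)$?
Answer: $- \frac{3631}{65729} \approx -0.055242$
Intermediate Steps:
$h{\left(k \right)} = 24$ ($h{\left(k \right)} = \left(-3\right) 2 \left(-4\right) = \left(-6\right) \left(-4\right) = 24$)
$g{\left(O \right)} = 14$
$m{\left(c \right)} = - \frac{24}{5} - \frac{c}{5}$ ($m{\left(c \right)} = \frac{24 + c}{14 - 19} = \frac{24 + c}{-5} = \left(24 + c\right) \left(- \frac{1}{5}\right) = - \frac{24}{5} - \frac{c}{5}$)
$\frac{m{\left(-29 \right)} + 3630}{-27323 - 38406} = \frac{\left(- \frac{24}{5} - - \frac{29}{5}\right) + 3630}{-27323 - 38406} = \frac{\left(- \frac{24}{5} + \frac{29}{5}\right) + 3630}{-65729} = \left(1 + 3630\right) \left(- \frac{1}{65729}\right) = 3631 \left(- \frac{1}{65729}\right) = - \frac{3631}{65729}$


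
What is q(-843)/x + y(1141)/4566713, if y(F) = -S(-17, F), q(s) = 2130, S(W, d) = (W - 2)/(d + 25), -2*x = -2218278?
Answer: 3780606048727/1968643108488254 ≈ 0.0019204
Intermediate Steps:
x = 1109139 (x = -1/2*(-2218278) = 1109139)
S(W, d) = (-2 + W)/(25 + d)
y(F) = 19/(25 + F) (y(F) = -(-2 - 17)/(25 + F) = -(-19)/(25 + F) = 19/(25 + F))
q(-843)/x + y(1141)/4566713 = 2130/1109139 + (19/(25 + 1141))/4566713 = 2130*(1/1109139) + (19/1166)*(1/4566713) = 710/369713 + (19*(1/1166))*(1/4566713) = 710/369713 + (19/1166)*(1/4566713) = 710/369713 + 19/5324787358 = 3780606048727/1968643108488254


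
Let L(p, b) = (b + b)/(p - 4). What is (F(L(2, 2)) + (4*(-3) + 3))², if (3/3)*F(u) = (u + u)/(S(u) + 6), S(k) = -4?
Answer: 121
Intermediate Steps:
L(p, b) = 2*b/(-4 + p) (L(p, b) = (2*b)/(-4 + p) = 2*b/(-4 + p))
F(u) = u (F(u) = (u + u)/(-4 + 6) = (2*u)/2 = (2*u)*(½) = u)
(F(L(2, 2)) + (4*(-3) + 3))² = (2*2/(-4 + 2) + (4*(-3) + 3))² = (2*2/(-2) + (-12 + 3))² = (2*2*(-½) - 9)² = (-2 - 9)² = (-11)² = 121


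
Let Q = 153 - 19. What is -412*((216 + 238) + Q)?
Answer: -242256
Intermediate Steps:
Q = 134
-412*((216 + 238) + Q) = -412*((216 + 238) + 134) = -412*(454 + 134) = -412*588 = -242256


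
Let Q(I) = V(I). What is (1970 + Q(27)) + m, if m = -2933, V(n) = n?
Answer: -936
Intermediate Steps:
Q(I) = I
(1970 + Q(27)) + m = (1970 + 27) - 2933 = 1997 - 2933 = -936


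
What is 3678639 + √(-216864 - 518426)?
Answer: 3678639 + I*√735290 ≈ 3.6786e+6 + 857.49*I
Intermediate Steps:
3678639 + √(-216864 - 518426) = 3678639 + √(-735290) = 3678639 + I*√735290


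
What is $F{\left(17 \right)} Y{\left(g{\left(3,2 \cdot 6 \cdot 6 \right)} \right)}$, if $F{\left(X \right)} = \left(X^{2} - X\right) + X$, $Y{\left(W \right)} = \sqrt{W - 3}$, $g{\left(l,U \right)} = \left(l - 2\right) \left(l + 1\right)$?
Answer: $289$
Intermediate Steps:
$g{\left(l,U \right)} = \left(1 + l\right) \left(-2 + l\right)$ ($g{\left(l,U \right)} = \left(-2 + l\right) \left(1 + l\right) = \left(1 + l\right) \left(-2 + l\right)$)
$Y{\left(W \right)} = \sqrt{-3 + W}$
$F{\left(X \right)} = X^{2}$
$F{\left(17 \right)} Y{\left(g{\left(3,2 \cdot 6 \cdot 6 \right)} \right)} = 17^{2} \sqrt{-3 - \left(5 - 9\right)} = 289 \sqrt{-3 - -4} = 289 \sqrt{-3 + 4} = 289 \sqrt{1} = 289 \cdot 1 = 289$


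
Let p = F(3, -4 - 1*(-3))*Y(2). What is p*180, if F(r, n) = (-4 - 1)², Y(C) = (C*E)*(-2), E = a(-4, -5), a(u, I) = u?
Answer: 72000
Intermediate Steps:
E = -4
Y(C) = 8*C (Y(C) = (C*(-4))*(-2) = -4*C*(-2) = 8*C)
F(r, n) = 25 (F(r, n) = (-5)² = 25)
p = 400 (p = 25*(8*2) = 25*16 = 400)
p*180 = 400*180 = 72000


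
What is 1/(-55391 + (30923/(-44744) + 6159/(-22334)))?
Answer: -29391544/1628055431721 ≈ -1.8053e-5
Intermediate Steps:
1/(-55391 + (30923/(-44744) + 6159/(-22334))) = 1/(-55391 + (30923*(-1/44744) + 6159*(-1/22334))) = 1/(-55391 + (-1819/2632 - 6159/22334)) = 1/(-55391 - 28418017/29391544) = 1/(-1628055431721/29391544) = -29391544/1628055431721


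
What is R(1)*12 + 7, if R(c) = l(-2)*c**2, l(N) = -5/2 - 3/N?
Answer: -5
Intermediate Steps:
l(N) = -5/2 - 3/N (l(N) = -5*1/2 - 3/N = -5/2 - 3/N)
R(c) = -c**2 (R(c) = (-5/2 - 3/(-2))*c**2 = (-5/2 - 3*(-1/2))*c**2 = (-5/2 + 3/2)*c**2 = -c**2)
R(1)*12 + 7 = -1*1**2*12 + 7 = -1*1*12 + 7 = -1*12 + 7 = -12 + 7 = -5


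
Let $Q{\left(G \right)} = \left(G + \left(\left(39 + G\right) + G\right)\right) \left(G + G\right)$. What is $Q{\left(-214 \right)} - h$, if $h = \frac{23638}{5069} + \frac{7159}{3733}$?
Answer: $\frac{4883489832843}{18922577} \approx 2.5808 \cdot 10^{5}$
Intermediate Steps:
$h = \frac{124529625}{18922577}$ ($h = 23638 \cdot \frac{1}{5069} + 7159 \cdot \frac{1}{3733} = \frac{23638}{5069} + \frac{7159}{3733} = \frac{124529625}{18922577} \approx 6.581$)
$Q{\left(G \right)} = 2 G \left(39 + 3 G\right)$ ($Q{\left(G \right)} = \left(G + \left(39 + 2 G\right)\right) 2 G = \left(39 + 3 G\right) 2 G = 2 G \left(39 + 3 G\right)$)
$Q{\left(-214 \right)} - h = 6 \left(-214\right) \left(13 - 214\right) - \frac{124529625}{18922577} = 6 \left(-214\right) \left(-201\right) - \frac{124529625}{18922577} = 258084 - \frac{124529625}{18922577} = \frac{4883489832843}{18922577}$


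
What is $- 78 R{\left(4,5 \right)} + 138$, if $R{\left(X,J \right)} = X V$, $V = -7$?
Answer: $2322$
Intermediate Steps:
$R{\left(X,J \right)} = - 7 X$ ($R{\left(X,J \right)} = X \left(-7\right) = - 7 X$)
$- 78 R{\left(4,5 \right)} + 138 = - 78 \left(\left(-7\right) 4\right) + 138 = \left(-78\right) \left(-28\right) + 138 = 2184 + 138 = 2322$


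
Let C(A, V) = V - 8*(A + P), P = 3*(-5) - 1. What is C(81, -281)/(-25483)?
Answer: 801/25483 ≈ 0.031433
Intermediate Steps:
P = -16 (P = -15 - 1 = -16)
C(A, V) = 128 + V - 8*A (C(A, V) = V - 8*(A - 16) = V - 8*(-16 + A) = V + (128 - 8*A) = 128 + V - 8*A)
C(81, -281)/(-25483) = (128 - 281 - 8*81)/(-25483) = (128 - 281 - 648)*(-1/25483) = -801*(-1/25483) = 801/25483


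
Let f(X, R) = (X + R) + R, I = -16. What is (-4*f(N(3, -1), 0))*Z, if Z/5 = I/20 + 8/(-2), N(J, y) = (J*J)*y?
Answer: -864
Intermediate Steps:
N(J, y) = y*J**2 (N(J, y) = J**2*y = y*J**2)
Z = -24 (Z = 5*(-16/20 + 8/(-2)) = 5*(-16*1/20 + 8*(-1/2)) = 5*(-4/5 - 4) = 5*(-24/5) = -24)
f(X, R) = X + 2*R (f(X, R) = (R + X) + R = X + 2*R)
(-4*f(N(3, -1), 0))*Z = -4*(-1*3**2 + 2*0)*(-24) = -4*(-1*9 + 0)*(-24) = -4*(-9 + 0)*(-24) = -4*(-9)*(-24) = 36*(-24) = -864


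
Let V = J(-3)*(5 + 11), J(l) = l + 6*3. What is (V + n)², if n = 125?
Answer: 133225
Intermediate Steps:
J(l) = 18 + l (J(l) = l + 18 = 18 + l)
V = 240 (V = (18 - 3)*(5 + 11) = 15*16 = 240)
(V + n)² = (240 + 125)² = 365² = 133225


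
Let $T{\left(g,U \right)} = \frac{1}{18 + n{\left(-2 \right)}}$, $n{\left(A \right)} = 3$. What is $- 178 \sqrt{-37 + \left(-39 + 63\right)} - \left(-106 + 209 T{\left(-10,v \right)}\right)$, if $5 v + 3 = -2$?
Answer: $\frac{2017}{21} - 178 i \sqrt{13} \approx 96.048 - 641.79 i$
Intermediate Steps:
$v = -1$ ($v = - \frac{3}{5} + \frac{1}{5} \left(-2\right) = - \frac{3}{5} - \frac{2}{5} = -1$)
$T{\left(g,U \right)} = \frac{1}{21}$ ($T{\left(g,U \right)} = \frac{1}{18 + 3} = \frac{1}{21}$)
$- 178 \sqrt{-37 + \left(-39 + 63\right)} - \left(-106 + 209 T{\left(-10,v \right)}\right) = - 178 \sqrt{-37 + \left(-39 + 63\right)} + \left(\left(-209\right) \frac{1}{21} + 106\right) = - 178 \sqrt{-37 + 24} + \left(- \frac{209}{21} + 106\right) = - 178 \sqrt{-13} + \frac{2017}{21} = - 178 i \sqrt{13} + \frac{2017}{21} = \frac{2017}{21} - 178 i \sqrt{13}$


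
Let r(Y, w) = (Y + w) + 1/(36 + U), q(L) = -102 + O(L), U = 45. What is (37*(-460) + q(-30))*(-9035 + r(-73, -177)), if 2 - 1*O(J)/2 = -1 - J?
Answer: 12917794784/81 ≈ 1.5948e+8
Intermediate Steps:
O(J) = 6 + 2*J (O(J) = 4 - 2*(-1 - J) = 4 + (2 + 2*J) = 6 + 2*J)
q(L) = -96 + 2*L (q(L) = -102 + (6 + 2*L) = -96 + 2*L)
r(Y, w) = 1/81 + Y + w (r(Y, w) = (Y + w) + 1/(36 + 45) = (Y + w) + 1/81 = 1/81 + Y + w)
(37*(-460) + q(-30))*(-9035 + r(-73, -177)) = (37*(-460) + (-96 + 2*(-30)))*(-9035 + (1/81 - 73 - 177)) = (-17020 + (-96 - 60))*(-9035 - 20249/81) = (-17020 - 156)*(-752084/81) = -17176*(-752084/81) = 12917794784/81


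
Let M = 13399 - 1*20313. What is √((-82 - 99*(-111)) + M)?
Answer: 11*√33 ≈ 63.190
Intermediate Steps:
M = -6914 (M = 13399 - 20313 = -6914)
√((-82 - 99*(-111)) + M) = √((-82 - 99*(-111)) - 6914) = √((-82 + 10989) - 6914) = √(10907 - 6914) = √3993 = 11*√33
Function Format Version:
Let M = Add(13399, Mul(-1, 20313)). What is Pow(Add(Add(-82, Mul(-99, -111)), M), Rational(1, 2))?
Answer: Mul(11, Pow(33, Rational(1, 2))) ≈ 63.190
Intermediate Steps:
M = -6914 (M = Add(13399, -20313) = -6914)
Pow(Add(Add(-82, Mul(-99, -111)), M), Rational(1, 2)) = Pow(Add(Add(-82, Mul(-99, -111)), -6914), Rational(1, 2)) = Pow(Add(Add(-82, 10989), -6914), Rational(1, 2)) = Pow(Add(10907, -6914), Rational(1, 2)) = Pow(3993, Rational(1, 2)) = Mul(11, Pow(33, Rational(1, 2)))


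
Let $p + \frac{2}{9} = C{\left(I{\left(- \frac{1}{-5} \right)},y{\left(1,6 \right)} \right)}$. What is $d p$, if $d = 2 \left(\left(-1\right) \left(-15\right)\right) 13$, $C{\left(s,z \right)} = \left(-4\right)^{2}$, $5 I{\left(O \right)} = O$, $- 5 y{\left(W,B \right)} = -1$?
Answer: $\frac{18460}{3} \approx 6153.3$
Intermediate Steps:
$y{\left(W,B \right)} = \frac{1}{5}$ ($y{\left(W,B \right)} = \left(- \frac{1}{5}\right) \left(-1\right) = \frac{1}{5}$)
$I{\left(O \right)} = \frac{O}{5}$
$C{\left(s,z \right)} = 16$
$p = \frac{142}{9}$ ($p = - \frac{2}{9} + 16 = \frac{142}{9} \approx 15.778$)
$d = 390$ ($d = 2 \cdot 15 \cdot 13 = 30 \cdot 13 = 390$)
$d p = 390 \cdot \frac{142}{9} = \frac{18460}{3}$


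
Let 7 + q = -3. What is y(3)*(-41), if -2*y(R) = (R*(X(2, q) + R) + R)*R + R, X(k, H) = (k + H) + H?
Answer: -5043/2 ≈ -2521.5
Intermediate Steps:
q = -10 (q = -7 - 3 = -10)
X(k, H) = k + 2*H (X(k, H) = (H + k) + H = k + 2*H)
y(R) = -R/2 - R*(R + R*(-18 + R))/2 (y(R) = -((R*((2 + 2*(-10)) + R) + R)*R + R)/2 = -((R*((2 - 20) + R) + R)*R + R)/2 = -((R*(-18 + R) + R)*R + R)/2 = -((R + R*(-18 + R))*R + R)/2 = -(R*(R + R*(-18 + R)) + R)/2 = -(R + R*(R + R*(-18 + R)))/2 = -R/2 - R*(R + R*(-18 + R))/2)
y(3)*(-41) = ((½)*3*(-1 - 1*3² + 17*3))*(-41) = ((½)*3*(-1 - 1*9 + 51))*(-41) = ((½)*3*(-1 - 9 + 51))*(-41) = ((½)*3*41)*(-41) = (123/2)*(-41) = -5043/2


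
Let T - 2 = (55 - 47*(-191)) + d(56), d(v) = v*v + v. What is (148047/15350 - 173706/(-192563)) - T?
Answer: -36106950141739/2955842050 ≈ -12215.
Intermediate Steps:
d(v) = v + v² (d(v) = v² + v = v + v²)
T = 12226 (T = 2 + ((55 - 47*(-191)) + 56*(1 + 56)) = 2 + ((55 + 8977) + 56*57) = 2 + (9032 + 3192) = 2 + 12224 = 12226)
(148047/15350 - 173706/(-192563)) - T = (148047/15350 - 173706/(-192563)) - 1*12226 = (148047*(1/15350) - 173706*(-1/192563)) - 12226 = (148047/15350 + 173706/192563) - 12226 = 31174761561/2955842050 - 12226 = -36106950141739/2955842050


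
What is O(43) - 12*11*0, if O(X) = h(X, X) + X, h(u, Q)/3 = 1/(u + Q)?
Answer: 3701/86 ≈ 43.035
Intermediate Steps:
h(u, Q) = 3/(Q + u) (h(u, Q) = 3/(u + Q) = 3/(Q + u))
O(X) = X + 3/(2*X) (O(X) = 3/(X + X) + X = 3/((2*X)) + X = 3*(1/(2*X)) + X = 3/(2*X) + X = X + 3/(2*X))
O(43) - 12*11*0 = (43 + (3/2)/43) - 12*11*0 = (43 + (3/2)*(1/43)) - 132*0 = (43 + 3/86) - 1*0 = 3701/86 + 0 = 3701/86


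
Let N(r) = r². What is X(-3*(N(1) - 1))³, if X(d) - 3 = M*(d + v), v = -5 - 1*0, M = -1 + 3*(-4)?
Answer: 314432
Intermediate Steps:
M = -13 (M = -1 - 12 = -13)
v = -5 (v = -5 + 0 = -5)
X(d) = 68 - 13*d (X(d) = 3 - 13*(d - 5) = 3 - 13*(-5 + d) = 3 + (65 - 13*d) = 68 - 13*d)
X(-3*(N(1) - 1))³ = (68 - (-39)*(1² - 1))³ = (68 - (-39)*(1 - 1))³ = (68 - (-39)*0)³ = (68 - 13*0)³ = (68 + 0)³ = 68³ = 314432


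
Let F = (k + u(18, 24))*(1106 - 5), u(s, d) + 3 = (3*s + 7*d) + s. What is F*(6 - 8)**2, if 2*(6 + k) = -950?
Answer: -1074576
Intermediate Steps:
u(s, d) = -3 + 4*s + 7*d (u(s, d) = -3 + ((3*s + 7*d) + s) = -3 + (4*s + 7*d) = -3 + 4*s + 7*d)
k = -481 (k = -6 + (1/2)*(-950) = -6 - 475 = -481)
F = -268644 (F = (-481 + (-3 + 4*18 + 7*24))*(1106 - 5) = (-481 + (-3 + 72 + 168))*1101 = (-481 + 237)*1101 = -244*1101 = -268644)
F*(6 - 8)**2 = -268644*(6 - 8)**2 = -268644*(-2)**2 = -268644*4 = -1074576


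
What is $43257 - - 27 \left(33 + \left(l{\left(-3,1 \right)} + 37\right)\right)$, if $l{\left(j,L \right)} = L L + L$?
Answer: $45201$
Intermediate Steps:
$l{\left(j,L \right)} = L + L^{2}$ ($l{\left(j,L \right)} = L^{2} + L = L + L^{2}$)
$43257 - - 27 \left(33 + \left(l{\left(-3,1 \right)} + 37\right)\right) = 43257 - - 27 \left(33 + \left(1 \left(1 + 1\right) + 37\right)\right) = 43257 - - 27 \left(33 + \left(1 \cdot 2 + 37\right)\right) = 43257 - - 27 \left(33 + \left(2 + 37\right)\right) = 43257 - - 27 \left(33 + 39\right) = 43257 - \left(-27\right) 72 = 43257 - -1944 = 43257 + 1944 = 45201$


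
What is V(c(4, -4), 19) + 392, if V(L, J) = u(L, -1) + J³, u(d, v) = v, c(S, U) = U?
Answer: 7250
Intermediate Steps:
V(L, J) = -1 + J³
V(c(4, -4), 19) + 392 = (-1 + 19³) + 392 = (-1 + 6859) + 392 = 6858 + 392 = 7250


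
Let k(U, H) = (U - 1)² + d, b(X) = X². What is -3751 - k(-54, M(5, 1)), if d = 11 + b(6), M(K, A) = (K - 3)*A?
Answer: -6823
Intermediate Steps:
M(K, A) = A*(-3 + K) (M(K, A) = (-3 + K)*A = A*(-3 + K))
d = 47 (d = 11 + 6² = 11 + 36 = 47)
k(U, H) = 47 + (-1 + U)² (k(U, H) = (U - 1)² + 47 = (-1 + U)² + 47 = 47 + (-1 + U)²)
-3751 - k(-54, M(5, 1)) = -3751 - (47 + (-1 - 54)²) = -3751 - (47 + (-55)²) = -3751 - (47 + 3025) = -3751 - 1*3072 = -3751 - 3072 = -6823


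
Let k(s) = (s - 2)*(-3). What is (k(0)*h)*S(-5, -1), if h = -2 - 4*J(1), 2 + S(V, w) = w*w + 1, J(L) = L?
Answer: 0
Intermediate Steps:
S(V, w) = -1 + w**2 (S(V, w) = -2 + (w*w + 1) = -2 + (w**2 + 1) = -2 + (1 + w**2) = -1 + w**2)
k(s) = 6 - 3*s (k(s) = (-2 + s)*(-3) = 6 - 3*s)
h = -6 (h = -2 - 4*1 = -2 - 4 = -6)
(k(0)*h)*S(-5, -1) = ((6 - 3*0)*(-6))*(-1 + (-1)**2) = ((6 + 0)*(-6))*(-1 + 1) = (6*(-6))*0 = -36*0 = 0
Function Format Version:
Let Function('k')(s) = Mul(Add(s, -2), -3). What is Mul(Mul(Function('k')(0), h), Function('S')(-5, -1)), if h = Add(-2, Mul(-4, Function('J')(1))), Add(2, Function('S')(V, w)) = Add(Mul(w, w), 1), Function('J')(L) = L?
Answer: 0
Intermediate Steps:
Function('S')(V, w) = Add(-1, Pow(w, 2)) (Function('S')(V, w) = Add(-2, Add(Mul(w, w), 1)) = Add(-2, Add(Pow(w, 2), 1)) = Add(-2, Add(1, Pow(w, 2))) = Add(-1, Pow(w, 2)))
Function('k')(s) = Add(6, Mul(-3, s)) (Function('k')(s) = Mul(Add(-2, s), -3) = Add(6, Mul(-3, s)))
h = -6 (h = Add(-2, Mul(-4, 1)) = Add(-2, -4) = -6)
Mul(Mul(Function('k')(0), h), Function('S')(-5, -1)) = Mul(Mul(Add(6, Mul(-3, 0)), -6), Add(-1, Pow(-1, 2))) = Mul(Mul(Add(6, 0), -6), Add(-1, 1)) = Mul(Mul(6, -6), 0) = Mul(-36, 0) = 0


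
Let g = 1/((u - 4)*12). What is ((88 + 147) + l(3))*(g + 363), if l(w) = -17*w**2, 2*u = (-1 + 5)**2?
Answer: 714425/24 ≈ 29768.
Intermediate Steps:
u = 8 (u = (-1 + 5)**2/2 = (1/2)*4**2 = (1/2)*16 = 8)
g = 1/48 (g = 1/((8 - 4)*12) = 1/(4*12) = 1/48 ≈ 0.020833)
((88 + 147) + l(3))*(g + 363) = ((88 + 147) - 17*3**2)*(1/48 + 363) = (235 - 17*9)*(17425/48) = (235 - 153)*(17425/48) = 82*(17425/48) = 714425/24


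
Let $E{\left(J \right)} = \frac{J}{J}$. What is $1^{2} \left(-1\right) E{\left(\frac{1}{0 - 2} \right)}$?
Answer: $-1$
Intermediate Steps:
$E{\left(J \right)} = 1$
$1^{2} \left(-1\right) E{\left(\frac{1}{0 - 2} \right)} = 1^{2} \left(-1\right) 1 = 1 \left(-1\right) 1 = \left(-1\right) 1 = -1$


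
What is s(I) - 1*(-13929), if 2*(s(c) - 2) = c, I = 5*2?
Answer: 13936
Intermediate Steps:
I = 10
s(c) = 2 + c/2
s(I) - 1*(-13929) = (2 + (½)*10) - 1*(-13929) = (2 + 5) + 13929 = 7 + 13929 = 13936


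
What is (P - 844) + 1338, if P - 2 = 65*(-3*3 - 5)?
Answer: -414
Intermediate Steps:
P = -908 (P = 2 + 65*(-3*3 - 5) = 2 + 65*(-9 - 5) = 2 + 65*(-14) = 2 - 910 = -908)
(P - 844) + 1338 = (-908 - 844) + 1338 = -1752 + 1338 = -414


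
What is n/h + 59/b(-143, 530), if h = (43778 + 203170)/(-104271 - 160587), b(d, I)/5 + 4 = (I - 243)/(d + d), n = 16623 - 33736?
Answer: 5404329582553/294485490 ≈ 18352.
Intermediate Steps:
n = -17113
b(d, I) = -20 + 5*(-243 + I)/(2*d) (b(d, I) = -20 + 5*((I - 243)/(d + d)) = -20 + 5*((-243 + I)/((2*d))) = -20 + 5*((-243 + I)*(1/(2*d))) = -20 + 5*((-243 + I)/(2*d)) = -20 + 5*(-243 + I)/(2*d))
h = -41158/44143 (h = 246948/(-264858) = 246948*(-1/264858) = -41158/44143 ≈ -0.93238)
n/h + 59/b(-143, 530) = -17113/(-41158/44143) + 59/(((5/2)*(-243 + 530 - 8*(-143))/(-143))) = -17113*(-44143/41158) + 59/(((5/2)*(-1/143)*(-243 + 530 + 1144))) = 755419159/41158 + 59/(((5/2)*(-1/143)*1431)) = 755419159/41158 + 59/(-7155/286) = 755419159/41158 + 59*(-286/7155) = 755419159/41158 - 16874/7155 = 5404329582553/294485490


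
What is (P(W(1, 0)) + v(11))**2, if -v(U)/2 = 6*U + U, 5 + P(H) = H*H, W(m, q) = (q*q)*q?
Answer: 25281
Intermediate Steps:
W(m, q) = q**3 (W(m, q) = q**2*q = q**3)
P(H) = -5 + H**2 (P(H) = -5 + H*H = -5 + H**2)
v(U) = -14*U (v(U) = -2*(6*U + U) = -14*U)
(P(W(1, 0)) + v(11))**2 = ((-5 + (0**3)**2) - 14*11)**2 = ((-5 + 0**2) - 154)**2 = ((-5 + 0) - 154)**2 = (-5 - 154)**2 = (-159)**2 = 25281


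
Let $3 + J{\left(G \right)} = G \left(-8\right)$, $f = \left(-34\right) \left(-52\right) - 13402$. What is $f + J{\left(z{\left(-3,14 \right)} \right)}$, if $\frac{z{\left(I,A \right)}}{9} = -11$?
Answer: $-10845$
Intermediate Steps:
$z{\left(I,A \right)} = -99$ ($z{\left(I,A \right)} = 9 \left(-11\right) = -99$)
$f = -11634$ ($f = 1768 - 13402 = -11634$)
$J{\left(G \right)} = -3 - 8 G$ ($J{\left(G \right)} = -3 + G \left(-8\right) = -3 - 8 G$)
$f + J{\left(z{\left(-3,14 \right)} \right)} = -11634 - -789 = -11634 + \left(-3 + 792\right) = -11634 + 789 = -10845$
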